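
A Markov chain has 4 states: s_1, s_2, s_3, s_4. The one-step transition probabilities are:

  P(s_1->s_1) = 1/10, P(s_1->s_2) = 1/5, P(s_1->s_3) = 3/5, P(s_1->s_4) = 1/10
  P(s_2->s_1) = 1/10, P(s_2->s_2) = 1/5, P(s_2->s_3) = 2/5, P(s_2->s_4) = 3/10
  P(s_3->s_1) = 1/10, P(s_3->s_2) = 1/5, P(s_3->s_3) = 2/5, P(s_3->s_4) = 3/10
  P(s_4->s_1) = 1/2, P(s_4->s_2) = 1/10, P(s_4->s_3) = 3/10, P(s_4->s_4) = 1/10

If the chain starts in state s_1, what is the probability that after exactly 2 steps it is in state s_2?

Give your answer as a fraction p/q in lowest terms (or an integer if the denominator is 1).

Computing P^2 by repeated multiplication:
P^1 =
  s_1: [1/10, 1/5, 3/5, 1/10]
  s_2: [1/10, 1/5, 2/5, 3/10]
  s_3: [1/10, 1/5, 2/5, 3/10]
  s_4: [1/2, 1/10, 3/10, 1/10]
P^2 =
  s_1: [7/50, 19/100, 41/100, 13/50]
  s_2: [11/50, 17/100, 39/100, 11/50]
  s_3: [11/50, 17/100, 39/100, 11/50]
  s_4: [7/50, 19/100, 49/100, 9/50]

(P^2)[s_1 -> s_2] = 19/100

Answer: 19/100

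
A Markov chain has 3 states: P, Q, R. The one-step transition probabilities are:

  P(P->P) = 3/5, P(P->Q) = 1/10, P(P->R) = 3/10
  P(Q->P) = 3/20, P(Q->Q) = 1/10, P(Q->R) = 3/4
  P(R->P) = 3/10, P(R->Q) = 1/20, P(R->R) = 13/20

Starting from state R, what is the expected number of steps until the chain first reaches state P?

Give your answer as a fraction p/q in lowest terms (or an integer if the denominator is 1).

Let h_i = expected steps to first reach P from state i.
Boundary: h_P = 0.
First-step equations for the other states:
  h_Q = 1 + 3/20*h_P + 1/10*h_Q + 3/4*h_R
  h_R = 1 + 3/10*h_P + 1/20*h_Q + 13/20*h_R

Substituting h_P = 0 and rearranging gives the linear system (I - Q) h = 1:
  [9/10, -3/4] . (h_Q, h_R) = 1
  [-1/20, 7/20] . (h_Q, h_R) = 1

Solving yields:
  h_Q = 440/111
  h_R = 380/111

Starting state is R, so the expected hitting time is h_R = 380/111.

Answer: 380/111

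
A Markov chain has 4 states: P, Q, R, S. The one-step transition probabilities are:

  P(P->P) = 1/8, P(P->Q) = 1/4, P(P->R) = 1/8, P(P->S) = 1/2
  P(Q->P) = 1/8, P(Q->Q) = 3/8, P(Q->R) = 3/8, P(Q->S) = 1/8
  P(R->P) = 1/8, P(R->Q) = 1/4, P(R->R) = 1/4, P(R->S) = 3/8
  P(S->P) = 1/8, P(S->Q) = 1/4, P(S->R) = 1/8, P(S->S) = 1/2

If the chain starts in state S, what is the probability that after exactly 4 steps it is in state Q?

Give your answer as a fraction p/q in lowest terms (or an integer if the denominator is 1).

Computing P^4 by repeated multiplication:
P^1 =
  P: [1/8, 1/4, 1/8, 1/2]
  Q: [1/8, 3/8, 3/8, 1/8]
  R: [1/8, 1/4, 1/4, 3/8]
  S: [1/8, 1/4, 1/8, 1/2]
P^2 =
  P: [1/8, 9/32, 13/64, 25/64]
  Q: [1/8, 19/64, 17/64, 5/16]
  R: [1/8, 9/32, 7/32, 3/8]
  S: [1/8, 9/32, 13/64, 25/64]
P^3 =
  P: [1/8, 73/256, 113/512, 189/512]
  Q: [1/8, 147/512, 119/512, 91/256]
  R: [1/8, 73/256, 57/256, 47/128]
  S: [1/8, 73/256, 113/512, 189/512]
P^4 =
  P: [1/8, 585/2048, 917/4096, 1497/4096]
  Q: [1/8, 1171/4096, 925/4096, 93/256]
  R: [1/8, 585/2048, 459/2048, 187/512]
  S: [1/8, 585/2048, 917/4096, 1497/4096]

(P^4)[S -> Q] = 585/2048

Answer: 585/2048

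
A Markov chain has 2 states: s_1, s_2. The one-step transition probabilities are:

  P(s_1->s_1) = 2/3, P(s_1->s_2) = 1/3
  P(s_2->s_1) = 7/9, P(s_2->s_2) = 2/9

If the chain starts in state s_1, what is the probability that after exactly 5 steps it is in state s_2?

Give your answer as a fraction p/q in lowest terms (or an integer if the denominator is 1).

Computing P^5 by repeated multiplication:
P^1 =
  s_1: [2/3, 1/3]
  s_2: [7/9, 2/9]
P^2 =
  s_1: [19/27, 8/27]
  s_2: [56/81, 25/81]
P^3 =
  s_1: [170/243, 73/243]
  s_2: [511/729, 218/729]
P^4 =
  s_1: [1531/2187, 656/2187]
  s_2: [4592/6561, 1969/6561]
P^5 =
  s_1: [13778/19683, 5905/19683]
  s_2: [41335/59049, 17714/59049]

(P^5)[s_1 -> s_2] = 5905/19683

Answer: 5905/19683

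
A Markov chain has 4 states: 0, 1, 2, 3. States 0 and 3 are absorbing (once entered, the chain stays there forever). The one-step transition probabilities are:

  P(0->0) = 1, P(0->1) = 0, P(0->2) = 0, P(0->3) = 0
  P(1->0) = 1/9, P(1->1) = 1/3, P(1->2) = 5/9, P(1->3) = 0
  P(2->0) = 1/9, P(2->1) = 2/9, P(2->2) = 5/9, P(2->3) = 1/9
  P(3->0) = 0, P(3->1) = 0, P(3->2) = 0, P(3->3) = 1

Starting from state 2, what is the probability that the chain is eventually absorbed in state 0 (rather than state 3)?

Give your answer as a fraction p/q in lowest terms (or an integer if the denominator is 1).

Let a_i = P(absorbed in 0 | start in state i).
Boundary conditions: a_0 = 1, a_3 = 0.
For each transient state i, a_i = sum_j P(i->j) * a_j:
  a_1 = 1/9*a_0 + 1/3*a_1 + 5/9*a_2 + 0*a_3
  a_2 = 1/9*a_0 + 2/9*a_1 + 5/9*a_2 + 1/9*a_3

Substituting a_0 = 1 and a_3 = 0, rearrange to (I - Q) a = r where r[i] = P(i -> 0):
  [2/3, -5/9] . (a_1, a_2) = 1/9
  [-2/9, 4/9] . (a_1, a_2) = 1/9

Solving yields:
  a_1 = 9/14
  a_2 = 4/7

Starting state is 2, so the absorption probability is a_2 = 4/7.

Answer: 4/7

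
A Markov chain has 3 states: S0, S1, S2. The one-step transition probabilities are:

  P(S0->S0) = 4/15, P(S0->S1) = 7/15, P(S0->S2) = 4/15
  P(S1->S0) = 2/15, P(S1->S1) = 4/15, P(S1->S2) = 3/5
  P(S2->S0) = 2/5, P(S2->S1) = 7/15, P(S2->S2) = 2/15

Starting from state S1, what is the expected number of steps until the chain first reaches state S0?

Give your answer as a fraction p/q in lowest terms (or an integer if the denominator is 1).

Let h_i = expected steps to first reach S0 from state i.
Boundary: h_S0 = 0.
First-step equations for the other states:
  h_S1 = 1 + 2/15*h_S0 + 4/15*h_S1 + 3/5*h_S2
  h_S2 = 1 + 2/5*h_S0 + 7/15*h_S1 + 2/15*h_S2

Substituting h_S0 = 0 and rearranging gives the linear system (I - Q) h = 1:
  [11/15, -3/5] . (h_S1, h_S2) = 1
  [-7/15, 13/15] . (h_S1, h_S2) = 1

Solving yields:
  h_S1 = 33/8
  h_S2 = 27/8

Starting state is S1, so the expected hitting time is h_S1 = 33/8.

Answer: 33/8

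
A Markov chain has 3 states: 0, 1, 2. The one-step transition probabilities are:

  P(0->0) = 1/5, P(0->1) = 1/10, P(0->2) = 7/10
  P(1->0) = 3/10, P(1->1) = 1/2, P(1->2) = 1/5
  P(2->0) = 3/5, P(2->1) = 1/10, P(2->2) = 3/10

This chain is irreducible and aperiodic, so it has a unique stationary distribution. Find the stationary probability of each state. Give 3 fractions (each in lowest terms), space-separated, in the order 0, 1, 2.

The stationary distribution satisfies pi = pi * P, i.e.:
  pi_0 = 1/5*pi_0 + 3/10*pi_1 + 3/5*pi_2
  pi_1 = 1/10*pi_0 + 1/2*pi_1 + 1/10*pi_2
  pi_2 = 7/10*pi_0 + 1/5*pi_1 + 3/10*pi_2
with normalization: pi_0 + pi_1 + pi_2 = 1.

Using the first 2 balance equations plus normalization, the linear system A*pi = b is:
  [-4/5, 3/10, 3/5] . pi = 0
  [1/10, -1/2, 1/10] . pi = 0
  [1, 1, 1] . pi = 1

Solving yields:
  pi_0 = 11/28
  pi_1 = 1/6
  pi_2 = 37/84

Verification (pi * P):
  11/28*1/5 + 1/6*3/10 + 37/84*3/5 = 11/28 = pi_0  (ok)
  11/28*1/10 + 1/6*1/2 + 37/84*1/10 = 1/6 = pi_1  (ok)
  11/28*7/10 + 1/6*1/5 + 37/84*3/10 = 37/84 = pi_2  (ok)

Answer: 11/28 1/6 37/84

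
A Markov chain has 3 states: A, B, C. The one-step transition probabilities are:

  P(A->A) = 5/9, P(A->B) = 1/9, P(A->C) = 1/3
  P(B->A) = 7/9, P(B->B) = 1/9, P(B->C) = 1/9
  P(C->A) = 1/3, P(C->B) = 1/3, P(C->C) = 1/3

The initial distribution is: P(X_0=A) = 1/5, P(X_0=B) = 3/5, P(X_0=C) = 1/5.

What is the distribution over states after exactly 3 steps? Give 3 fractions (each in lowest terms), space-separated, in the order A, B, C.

Answer: 1909/3645 647/3645 121/405

Derivation:
Propagating the distribution step by step (d_{t+1} = d_t * P):
d_0 = (A=1/5, B=3/5, C=1/5)
  d_1[A] = 1/5*5/9 + 3/5*7/9 + 1/5*1/3 = 29/45
  d_1[B] = 1/5*1/9 + 3/5*1/9 + 1/5*1/3 = 7/45
  d_1[C] = 1/5*1/3 + 3/5*1/9 + 1/5*1/3 = 1/5
d_1 = (A=29/45, B=7/45, C=1/5)
  d_2[A] = 29/45*5/9 + 7/45*7/9 + 1/5*1/3 = 221/405
  d_2[B] = 29/45*1/9 + 7/45*1/9 + 1/5*1/3 = 7/45
  d_2[C] = 29/45*1/3 + 7/45*1/9 + 1/5*1/3 = 121/405
d_2 = (A=221/405, B=7/45, C=121/405)
  d_3[A] = 221/405*5/9 + 7/45*7/9 + 121/405*1/3 = 1909/3645
  d_3[B] = 221/405*1/9 + 7/45*1/9 + 121/405*1/3 = 647/3645
  d_3[C] = 221/405*1/3 + 7/45*1/9 + 121/405*1/3 = 121/405
d_3 = (A=1909/3645, B=647/3645, C=121/405)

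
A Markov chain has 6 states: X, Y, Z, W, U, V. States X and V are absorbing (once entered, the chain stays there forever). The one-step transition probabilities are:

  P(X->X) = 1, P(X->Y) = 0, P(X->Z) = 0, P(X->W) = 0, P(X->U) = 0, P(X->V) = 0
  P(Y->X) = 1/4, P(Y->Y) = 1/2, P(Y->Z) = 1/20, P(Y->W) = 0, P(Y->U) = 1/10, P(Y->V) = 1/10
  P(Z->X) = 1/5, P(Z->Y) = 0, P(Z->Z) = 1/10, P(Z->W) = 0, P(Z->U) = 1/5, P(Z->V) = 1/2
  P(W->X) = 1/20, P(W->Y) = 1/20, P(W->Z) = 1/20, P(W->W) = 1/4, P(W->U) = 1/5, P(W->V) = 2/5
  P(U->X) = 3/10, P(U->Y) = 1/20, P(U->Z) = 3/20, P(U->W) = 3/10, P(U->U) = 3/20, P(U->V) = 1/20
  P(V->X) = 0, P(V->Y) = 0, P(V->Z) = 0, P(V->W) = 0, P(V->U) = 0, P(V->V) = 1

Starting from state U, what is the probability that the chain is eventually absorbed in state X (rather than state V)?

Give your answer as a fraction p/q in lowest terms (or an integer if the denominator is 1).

Answer: 1183/2150

Derivation:
Let a_i = P(absorbed in X | start in state i).
Boundary conditions: a_X = 1, a_V = 0.
For each transient state i, a_i = sum_j P(i->j) * a_j:
  a_Y = 1/4*a_X + 1/2*a_Y + 1/20*a_Z + 0*a_W + 1/10*a_U + 1/10*a_V
  a_Z = 1/5*a_X + 0*a_Y + 1/10*a_Z + 0*a_W + 1/5*a_U + 1/2*a_V
  a_W = 1/20*a_X + 1/20*a_Y + 1/20*a_Z + 1/4*a_W + 1/5*a_U + 2/5*a_V
  a_U = 3/10*a_X + 1/20*a_Y + 3/20*a_Z + 3/10*a_W + 3/20*a_U + 1/20*a_V

Substituting a_X = 1 and a_V = 0, rearrange to (I - Q) a = r where r[i] = P(i -> X):
  [1/2, -1/20, 0, -1/10] . (a_Y, a_Z, a_W, a_U) = 1/4
  [0, 9/10, 0, -1/5] . (a_Y, a_Z, a_W, a_U) = 1/5
  [-1/20, -1/20, 3/4, -1/5] . (a_Y, a_Z, a_W, a_U) = 1/20
  [-1/20, -3/20, -3/10, 17/20] . (a_Y, a_Z, a_W, a_U) = 3/10

Solving yields:
  a_Y = 4157/6450
  a_Z = 1111/3225
  a_W = 1081/3870
  a_U = 1183/2150

Starting state is U, so the absorption probability is a_U = 1183/2150.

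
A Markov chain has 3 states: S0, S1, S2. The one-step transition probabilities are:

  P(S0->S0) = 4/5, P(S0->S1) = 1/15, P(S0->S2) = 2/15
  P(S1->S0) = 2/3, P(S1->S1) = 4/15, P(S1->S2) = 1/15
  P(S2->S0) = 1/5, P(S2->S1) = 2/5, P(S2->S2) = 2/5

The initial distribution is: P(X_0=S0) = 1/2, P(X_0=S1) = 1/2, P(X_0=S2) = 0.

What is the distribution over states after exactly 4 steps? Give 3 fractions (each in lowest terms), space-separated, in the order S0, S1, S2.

Propagating the distribution step by step (d_{t+1} = d_t * P):
d_0 = (S0=1/2, S1=1/2, S2=0)
  d_1[S0] = 1/2*4/5 + 1/2*2/3 + 0*1/5 = 11/15
  d_1[S1] = 1/2*1/15 + 1/2*4/15 + 0*2/5 = 1/6
  d_1[S2] = 1/2*2/15 + 1/2*1/15 + 0*2/5 = 1/10
d_1 = (S0=11/15, S1=1/6, S2=1/10)
  d_2[S0] = 11/15*4/5 + 1/6*2/3 + 1/10*1/5 = 323/450
  d_2[S1] = 11/15*1/15 + 1/6*4/15 + 1/10*2/5 = 2/15
  d_2[S2] = 11/15*2/15 + 1/6*1/15 + 1/10*2/5 = 67/450
d_2 = (S0=323/450, S1=2/15, S2=67/450)
  d_3[S0] = 323/450*4/5 + 2/15*2/3 + 67/450*1/5 = 1559/2250
  d_3[S1] = 323/450*1/15 + 2/15*4/15 + 67/450*2/5 = 193/1350
  d_3[S2] = 323/450*2/15 + 2/15*1/15 + 67/450*2/5 = 554/3375
d_3 = (S0=1559/2250, S1=193/1350, S2=554/3375)
  d_4[S0] = 1559/2250*4/5 + 193/1350*2/3 + 554/3375*1/5 = 34549/50625
  d_4[S1] = 1559/2250*1/15 + 193/1350*4/15 + 554/3375*2/5 = 3037/20250
  d_4[S2] = 1559/2250*2/15 + 193/1350*1/15 + 554/3375*2/5 = 16967/101250
d_4 = (S0=34549/50625, S1=3037/20250, S2=16967/101250)

Answer: 34549/50625 3037/20250 16967/101250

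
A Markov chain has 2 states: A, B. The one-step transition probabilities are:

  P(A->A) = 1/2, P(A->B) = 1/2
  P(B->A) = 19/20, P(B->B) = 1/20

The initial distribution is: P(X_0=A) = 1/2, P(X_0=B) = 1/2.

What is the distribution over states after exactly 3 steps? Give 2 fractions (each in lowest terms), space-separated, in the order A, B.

Propagating the distribution step by step (d_{t+1} = d_t * P):
d_0 = (A=1/2, B=1/2)
  d_1[A] = 1/2*1/2 + 1/2*19/20 = 29/40
  d_1[B] = 1/2*1/2 + 1/2*1/20 = 11/40
d_1 = (A=29/40, B=11/40)
  d_2[A] = 29/40*1/2 + 11/40*19/20 = 499/800
  d_2[B] = 29/40*1/2 + 11/40*1/20 = 301/800
d_2 = (A=499/800, B=301/800)
  d_3[A] = 499/800*1/2 + 301/800*19/20 = 10709/16000
  d_3[B] = 499/800*1/2 + 301/800*1/20 = 5291/16000
d_3 = (A=10709/16000, B=5291/16000)

Answer: 10709/16000 5291/16000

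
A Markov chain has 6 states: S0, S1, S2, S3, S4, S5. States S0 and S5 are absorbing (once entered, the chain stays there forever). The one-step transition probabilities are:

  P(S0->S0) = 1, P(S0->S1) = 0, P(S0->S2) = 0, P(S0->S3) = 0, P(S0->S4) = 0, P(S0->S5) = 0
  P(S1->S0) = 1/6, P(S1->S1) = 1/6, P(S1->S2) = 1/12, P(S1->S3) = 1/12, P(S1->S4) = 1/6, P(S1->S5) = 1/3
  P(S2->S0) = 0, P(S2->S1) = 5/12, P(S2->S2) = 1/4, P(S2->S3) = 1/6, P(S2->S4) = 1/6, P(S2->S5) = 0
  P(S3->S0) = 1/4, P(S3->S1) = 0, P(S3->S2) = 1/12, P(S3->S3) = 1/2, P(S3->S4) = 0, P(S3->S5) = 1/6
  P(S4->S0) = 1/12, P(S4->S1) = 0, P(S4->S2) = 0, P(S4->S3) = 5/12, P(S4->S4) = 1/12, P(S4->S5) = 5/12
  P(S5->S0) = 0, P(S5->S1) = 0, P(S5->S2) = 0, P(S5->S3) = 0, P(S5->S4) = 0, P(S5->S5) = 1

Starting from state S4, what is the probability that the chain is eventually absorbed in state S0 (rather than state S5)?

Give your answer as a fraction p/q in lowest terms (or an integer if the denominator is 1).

Answer: 362/1037

Derivation:
Let a_i = P(absorbed in S0 | start in state i).
Boundary conditions: a_S0 = 1, a_S5 = 0.
For each transient state i, a_i = sum_j P(i->j) * a_j:
  a_S1 = 1/6*a_S0 + 1/6*a_S1 + 1/12*a_S2 + 1/12*a_S3 + 1/6*a_S4 + 1/3*a_S5
  a_S2 = 0*a_S0 + 5/12*a_S1 + 1/4*a_S2 + 1/6*a_S3 + 1/6*a_S4 + 0*a_S5
  a_S3 = 1/4*a_S0 + 0*a_S1 + 1/12*a_S2 + 1/2*a_S3 + 0*a_S4 + 1/6*a_S5
  a_S4 = 1/12*a_S0 + 0*a_S1 + 0*a_S2 + 5/12*a_S3 + 1/12*a_S4 + 5/12*a_S5

Substituting a_S0 = 1 and a_S5 = 0, rearrange to (I - Q) a = r where r[i] = P(i -> S0):
  [5/6, -1/12, -1/12, -1/6] . (a_S1, a_S2, a_S3, a_S4) = 1/6
  [-5/12, 3/4, -1/6, -1/6] . (a_S1, a_S2, a_S3, a_S4) = 0
  [0, -1/12, 1/2, 0] . (a_S1, a_S2, a_S3, a_S4) = 1/4
  [0, 0, -5/12, 11/12] . (a_S1, a_S2, a_S3, a_S4) = 1/12

Solving yields:
  a_S1 = 381/1037
  a_S2 = 423/1037
  a_S3 = 589/1037
  a_S4 = 362/1037

Starting state is S4, so the absorption probability is a_S4 = 362/1037.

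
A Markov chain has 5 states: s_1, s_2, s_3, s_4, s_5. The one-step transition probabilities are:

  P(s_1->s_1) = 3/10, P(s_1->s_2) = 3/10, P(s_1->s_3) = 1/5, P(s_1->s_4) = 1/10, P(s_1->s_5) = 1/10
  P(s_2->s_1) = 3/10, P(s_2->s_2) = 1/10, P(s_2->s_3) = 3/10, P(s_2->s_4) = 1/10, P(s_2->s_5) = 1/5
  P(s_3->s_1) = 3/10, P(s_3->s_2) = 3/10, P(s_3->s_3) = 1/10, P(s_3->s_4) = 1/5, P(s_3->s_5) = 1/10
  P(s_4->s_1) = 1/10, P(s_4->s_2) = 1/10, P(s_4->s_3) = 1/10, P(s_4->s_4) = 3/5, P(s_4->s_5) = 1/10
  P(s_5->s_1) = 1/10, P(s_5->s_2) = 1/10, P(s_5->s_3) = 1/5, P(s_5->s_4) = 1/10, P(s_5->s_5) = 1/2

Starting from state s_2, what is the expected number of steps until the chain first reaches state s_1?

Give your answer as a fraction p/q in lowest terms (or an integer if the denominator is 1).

Let h_i = expected steps to first reach s_1 from state i.
Boundary: h_s_1 = 0.
First-step equations for the other states:
  h_s_2 = 1 + 3/10*h_s_1 + 1/10*h_s_2 + 3/10*h_s_3 + 1/10*h_s_4 + 1/5*h_s_5
  h_s_3 = 1 + 3/10*h_s_1 + 3/10*h_s_2 + 1/10*h_s_3 + 1/5*h_s_4 + 1/10*h_s_5
  h_s_4 = 1 + 1/10*h_s_1 + 1/10*h_s_2 + 1/10*h_s_3 + 3/5*h_s_4 + 1/10*h_s_5
  h_s_5 = 1 + 1/10*h_s_1 + 1/10*h_s_2 + 1/5*h_s_3 + 1/10*h_s_4 + 1/2*h_s_5

Substituting h_s_1 = 0 and rearranging gives the linear system (I - Q) h = 1:
  [9/10, -3/10, -1/10, -1/5] . (h_s_2, h_s_3, h_s_4, h_s_5) = 1
  [-3/10, 9/10, -1/5, -1/10] . (h_s_2, h_s_3, h_s_4, h_s_5) = 1
  [-1/10, -1/10, 2/5, -1/10] . (h_s_2, h_s_3, h_s_4, h_s_5) = 1
  [-1/10, -1/5, -1/10, 1/2] . (h_s_2, h_s_3, h_s_4, h_s_5) = 1

Solving yields:
  h_s_2 = 535/111
  h_s_3 = 1075/222
  h_s_4 = 1435/222
  h_s_5 = 1375/222

Starting state is s_2, so the expected hitting time is h_s_2 = 535/111.

Answer: 535/111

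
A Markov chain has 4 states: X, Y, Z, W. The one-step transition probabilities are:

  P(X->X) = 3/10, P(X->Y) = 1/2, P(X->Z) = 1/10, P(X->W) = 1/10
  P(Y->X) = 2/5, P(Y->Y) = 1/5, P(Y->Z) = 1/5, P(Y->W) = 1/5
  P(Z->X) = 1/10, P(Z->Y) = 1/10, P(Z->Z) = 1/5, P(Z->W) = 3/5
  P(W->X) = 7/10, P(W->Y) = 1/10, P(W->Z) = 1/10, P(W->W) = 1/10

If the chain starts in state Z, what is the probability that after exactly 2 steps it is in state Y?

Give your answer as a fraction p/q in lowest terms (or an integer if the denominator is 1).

Answer: 3/20

Derivation:
Computing P^2 by repeated multiplication:
P^1 =
  X: [3/10, 1/2, 1/10, 1/10]
  Y: [2/5, 1/5, 1/5, 1/5]
  Z: [1/10, 1/10, 1/5, 3/5]
  W: [7/10, 1/10, 1/10, 1/10]
P^2 =
  X: [37/100, 27/100, 4/25, 1/5]
  Y: [9/25, 7/25, 7/50, 11/50]
  Z: [51/100, 3/20, 13/100, 21/100]
  W: [33/100, 39/100, 3/25, 4/25]

(P^2)[Z -> Y] = 3/20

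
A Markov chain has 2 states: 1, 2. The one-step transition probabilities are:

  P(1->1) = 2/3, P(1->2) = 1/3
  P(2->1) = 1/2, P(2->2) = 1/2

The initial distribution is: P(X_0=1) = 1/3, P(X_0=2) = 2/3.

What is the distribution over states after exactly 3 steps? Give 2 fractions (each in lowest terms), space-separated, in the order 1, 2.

Propagating the distribution step by step (d_{t+1} = d_t * P):
d_0 = (1=1/3, 2=2/3)
  d_1[1] = 1/3*2/3 + 2/3*1/2 = 5/9
  d_1[2] = 1/3*1/3 + 2/3*1/2 = 4/9
d_1 = (1=5/9, 2=4/9)
  d_2[1] = 5/9*2/3 + 4/9*1/2 = 16/27
  d_2[2] = 5/9*1/3 + 4/9*1/2 = 11/27
d_2 = (1=16/27, 2=11/27)
  d_3[1] = 16/27*2/3 + 11/27*1/2 = 97/162
  d_3[2] = 16/27*1/3 + 11/27*1/2 = 65/162
d_3 = (1=97/162, 2=65/162)

Answer: 97/162 65/162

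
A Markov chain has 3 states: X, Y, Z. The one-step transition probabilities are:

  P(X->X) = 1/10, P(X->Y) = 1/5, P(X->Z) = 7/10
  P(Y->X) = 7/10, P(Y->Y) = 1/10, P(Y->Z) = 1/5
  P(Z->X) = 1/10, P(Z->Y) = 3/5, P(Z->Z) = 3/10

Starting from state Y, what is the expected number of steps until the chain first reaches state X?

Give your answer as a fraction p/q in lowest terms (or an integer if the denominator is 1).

Let h_i = expected steps to first reach X from state i.
Boundary: h_X = 0.
First-step equations for the other states:
  h_Y = 1 + 7/10*h_X + 1/10*h_Y + 1/5*h_Z
  h_Z = 1 + 1/10*h_X + 3/5*h_Y + 3/10*h_Z

Substituting h_X = 0 and rearranging gives the linear system (I - Q) h = 1:
  [9/10, -1/5] . (h_Y, h_Z) = 1
  [-3/5, 7/10] . (h_Y, h_Z) = 1

Solving yields:
  h_Y = 30/17
  h_Z = 50/17

Starting state is Y, so the expected hitting time is h_Y = 30/17.

Answer: 30/17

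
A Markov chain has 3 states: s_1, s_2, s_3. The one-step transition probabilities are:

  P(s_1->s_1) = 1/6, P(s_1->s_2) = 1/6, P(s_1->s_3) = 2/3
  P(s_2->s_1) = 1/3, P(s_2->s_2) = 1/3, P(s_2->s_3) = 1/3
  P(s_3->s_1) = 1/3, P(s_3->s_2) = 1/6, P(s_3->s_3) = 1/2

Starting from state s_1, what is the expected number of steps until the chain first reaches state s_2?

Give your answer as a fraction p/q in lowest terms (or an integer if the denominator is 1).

Answer: 6

Derivation:
Let h_i = expected steps to first reach s_2 from state i.
Boundary: h_s_2 = 0.
First-step equations for the other states:
  h_s_1 = 1 + 1/6*h_s_1 + 1/6*h_s_2 + 2/3*h_s_3
  h_s_3 = 1 + 1/3*h_s_1 + 1/6*h_s_2 + 1/2*h_s_3

Substituting h_s_2 = 0 and rearranging gives the linear system (I - Q) h = 1:
  [5/6, -2/3] . (h_s_1, h_s_3) = 1
  [-1/3, 1/2] . (h_s_1, h_s_3) = 1

Solving yields:
  h_s_1 = 6
  h_s_3 = 6

Starting state is s_1, so the expected hitting time is h_s_1 = 6.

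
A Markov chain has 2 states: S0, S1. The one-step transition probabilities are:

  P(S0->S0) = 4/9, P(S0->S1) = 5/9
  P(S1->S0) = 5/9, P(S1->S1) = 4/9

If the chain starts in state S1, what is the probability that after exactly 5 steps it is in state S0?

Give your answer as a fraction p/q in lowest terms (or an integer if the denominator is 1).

Answer: 29525/59049

Derivation:
Computing P^5 by repeated multiplication:
P^1 =
  S0: [4/9, 5/9]
  S1: [5/9, 4/9]
P^2 =
  S0: [41/81, 40/81]
  S1: [40/81, 41/81]
P^3 =
  S0: [364/729, 365/729]
  S1: [365/729, 364/729]
P^4 =
  S0: [3281/6561, 3280/6561]
  S1: [3280/6561, 3281/6561]
P^5 =
  S0: [29524/59049, 29525/59049]
  S1: [29525/59049, 29524/59049]

(P^5)[S1 -> S0] = 29525/59049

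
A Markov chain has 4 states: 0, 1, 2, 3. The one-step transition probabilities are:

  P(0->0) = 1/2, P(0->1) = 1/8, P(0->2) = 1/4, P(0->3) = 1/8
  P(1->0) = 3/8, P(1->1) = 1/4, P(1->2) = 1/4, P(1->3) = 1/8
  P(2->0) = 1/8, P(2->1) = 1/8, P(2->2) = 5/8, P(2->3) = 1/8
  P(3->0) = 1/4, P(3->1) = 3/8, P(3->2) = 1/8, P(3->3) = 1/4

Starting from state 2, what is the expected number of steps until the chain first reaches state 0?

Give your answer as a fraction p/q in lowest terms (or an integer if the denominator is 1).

Answer: 196/37

Derivation:
Let h_i = expected steps to first reach 0 from state i.
Boundary: h_0 = 0.
First-step equations for the other states:
  h_1 = 1 + 3/8*h_0 + 1/4*h_1 + 1/4*h_2 + 1/8*h_3
  h_2 = 1 + 1/8*h_0 + 1/8*h_1 + 5/8*h_2 + 1/8*h_3
  h_3 = 1 + 1/4*h_0 + 3/8*h_1 + 1/8*h_2 + 1/4*h_3

Substituting h_0 = 0 and rearranging gives the linear system (I - Q) h = 1:
  [3/4, -1/4, -1/8] . (h_1, h_2, h_3) = 1
  [-1/8, 3/8, -1/8] . (h_1, h_2, h_3) = 1
  [-3/8, -1/8, 3/4] . (h_1, h_2, h_3) = 1

Solving yields:
  h_1 = 140/37
  h_2 = 196/37
  h_3 = 152/37

Starting state is 2, so the expected hitting time is h_2 = 196/37.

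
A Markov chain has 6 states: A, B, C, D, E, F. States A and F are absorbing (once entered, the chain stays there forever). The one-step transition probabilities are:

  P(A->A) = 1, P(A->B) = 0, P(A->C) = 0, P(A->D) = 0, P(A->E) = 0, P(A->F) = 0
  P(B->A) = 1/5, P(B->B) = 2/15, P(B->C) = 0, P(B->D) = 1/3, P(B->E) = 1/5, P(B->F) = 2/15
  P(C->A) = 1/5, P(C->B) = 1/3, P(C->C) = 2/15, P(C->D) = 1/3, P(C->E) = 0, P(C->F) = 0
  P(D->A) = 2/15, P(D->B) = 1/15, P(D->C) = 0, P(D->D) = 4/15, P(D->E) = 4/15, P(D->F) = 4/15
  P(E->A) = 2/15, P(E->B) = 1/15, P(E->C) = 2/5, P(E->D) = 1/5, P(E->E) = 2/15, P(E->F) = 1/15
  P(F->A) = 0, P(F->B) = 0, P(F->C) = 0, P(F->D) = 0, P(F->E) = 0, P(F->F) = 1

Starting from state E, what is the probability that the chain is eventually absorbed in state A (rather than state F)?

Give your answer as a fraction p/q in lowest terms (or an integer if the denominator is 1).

Let a_i = P(absorbed in A | start in state i).
Boundary conditions: a_A = 1, a_F = 0.
For each transient state i, a_i = sum_j P(i->j) * a_j:
  a_B = 1/5*a_A + 2/15*a_B + 0*a_C + 1/3*a_D + 1/5*a_E + 2/15*a_F
  a_C = 1/5*a_A + 1/3*a_B + 2/15*a_C + 1/3*a_D + 0*a_E + 0*a_F
  a_D = 2/15*a_A + 1/15*a_B + 0*a_C + 4/15*a_D + 4/15*a_E + 4/15*a_F
  a_E = 2/15*a_A + 1/15*a_B + 2/5*a_C + 1/5*a_D + 2/15*a_E + 1/15*a_F

Substituting a_A = 1 and a_F = 0, rearrange to (I - Q) a = r where r[i] = P(i -> A):
  [13/15, 0, -1/3, -1/5] . (a_B, a_C, a_D, a_E) = 1/5
  [-1/3, 13/15, -1/3, 0] . (a_B, a_C, a_D, a_E) = 1/5
  [-1/15, 0, 11/15, -4/15] . (a_B, a_C, a_D, a_E) = 2/15
  [-1/15, -2/5, -1/5, 13/15] . (a_B, a_C, a_D, a_E) = 2/15

Solving yields:
  a_B = 835/1568
  a_C = 237/392
  a_D = 689/1568
  a_E = 451/784

Starting state is E, so the absorption probability is a_E = 451/784.

Answer: 451/784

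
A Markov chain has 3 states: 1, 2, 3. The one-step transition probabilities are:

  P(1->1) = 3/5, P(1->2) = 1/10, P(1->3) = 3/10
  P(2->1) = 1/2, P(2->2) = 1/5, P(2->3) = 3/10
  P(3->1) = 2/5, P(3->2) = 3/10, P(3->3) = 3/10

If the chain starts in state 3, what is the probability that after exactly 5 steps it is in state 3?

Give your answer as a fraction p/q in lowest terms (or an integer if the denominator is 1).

Computing P^5 by repeated multiplication:
P^1 =
  1: [3/5, 1/10, 3/10]
  2: [1/2, 1/5, 3/10]
  3: [2/5, 3/10, 3/10]
P^2 =
  1: [53/100, 17/100, 3/10]
  2: [13/25, 9/50, 3/10]
  3: [51/100, 19/100, 3/10]
P^3 =
  1: [523/1000, 177/1000, 3/10]
  2: [261/500, 89/500, 3/10]
  3: [521/1000, 179/1000, 3/10]
P^4 =
  1: [5223/10000, 1777/10000, 3/10]
  2: [2611/5000, 889/5000, 3/10]
  3: [5221/10000, 1779/10000, 3/10]
P^5 =
  1: [52223/100000, 17777/100000, 3/10]
  2: [26111/50000, 8889/50000, 3/10]
  3: [52221/100000, 17779/100000, 3/10]

(P^5)[3 -> 3] = 3/10

Answer: 3/10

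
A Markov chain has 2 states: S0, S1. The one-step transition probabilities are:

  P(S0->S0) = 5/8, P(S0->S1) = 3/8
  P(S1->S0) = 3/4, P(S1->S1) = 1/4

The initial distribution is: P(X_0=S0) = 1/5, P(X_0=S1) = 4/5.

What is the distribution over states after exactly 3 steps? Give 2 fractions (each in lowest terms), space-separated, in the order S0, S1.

Answer: 1709/2560 851/2560

Derivation:
Propagating the distribution step by step (d_{t+1} = d_t * P):
d_0 = (S0=1/5, S1=4/5)
  d_1[S0] = 1/5*5/8 + 4/5*3/4 = 29/40
  d_1[S1] = 1/5*3/8 + 4/5*1/4 = 11/40
d_1 = (S0=29/40, S1=11/40)
  d_2[S0] = 29/40*5/8 + 11/40*3/4 = 211/320
  d_2[S1] = 29/40*3/8 + 11/40*1/4 = 109/320
d_2 = (S0=211/320, S1=109/320)
  d_3[S0] = 211/320*5/8 + 109/320*3/4 = 1709/2560
  d_3[S1] = 211/320*3/8 + 109/320*1/4 = 851/2560
d_3 = (S0=1709/2560, S1=851/2560)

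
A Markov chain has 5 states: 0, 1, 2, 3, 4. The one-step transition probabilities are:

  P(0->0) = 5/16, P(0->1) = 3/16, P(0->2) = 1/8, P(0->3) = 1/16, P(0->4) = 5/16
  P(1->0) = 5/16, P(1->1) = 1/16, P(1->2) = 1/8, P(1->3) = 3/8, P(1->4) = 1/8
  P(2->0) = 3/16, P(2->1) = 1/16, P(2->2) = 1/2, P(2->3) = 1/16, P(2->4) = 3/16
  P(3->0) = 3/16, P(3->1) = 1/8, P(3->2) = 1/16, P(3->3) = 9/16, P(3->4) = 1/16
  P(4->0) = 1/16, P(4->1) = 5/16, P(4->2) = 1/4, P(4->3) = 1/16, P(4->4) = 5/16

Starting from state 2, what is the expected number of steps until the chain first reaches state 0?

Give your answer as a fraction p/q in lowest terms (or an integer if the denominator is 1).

Answer: 1104/199

Derivation:
Let h_i = expected steps to first reach 0 from state i.
Boundary: h_0 = 0.
First-step equations for the other states:
  h_1 = 1 + 5/16*h_0 + 1/16*h_1 + 1/8*h_2 + 3/8*h_3 + 1/8*h_4
  h_2 = 1 + 3/16*h_0 + 1/16*h_1 + 1/2*h_2 + 1/16*h_3 + 3/16*h_4
  h_3 = 1 + 3/16*h_0 + 1/8*h_1 + 1/16*h_2 + 9/16*h_3 + 1/16*h_4
  h_4 = 1 + 1/16*h_0 + 5/16*h_1 + 1/4*h_2 + 1/16*h_3 + 5/16*h_4

Substituting h_0 = 0 and rearranging gives the linear system (I - Q) h = 1:
  [15/16, -1/8, -3/8, -1/8] . (h_1, h_2, h_3, h_4) = 1
  [-1/16, 1/2, -1/16, -3/16] . (h_1, h_2, h_3, h_4) = 1
  [-1/8, -1/16, 7/16, -1/16] . (h_1, h_2, h_3, h_4) = 1
  [-5/16, -1/4, -1/16, 11/16] . (h_1, h_2, h_3, h_4) = 1

Solving yields:
  h_1 = 944/199
  h_2 = 1104/199
  h_3 = 1056/199
  h_4 = 1216/199

Starting state is 2, so the expected hitting time is h_2 = 1104/199.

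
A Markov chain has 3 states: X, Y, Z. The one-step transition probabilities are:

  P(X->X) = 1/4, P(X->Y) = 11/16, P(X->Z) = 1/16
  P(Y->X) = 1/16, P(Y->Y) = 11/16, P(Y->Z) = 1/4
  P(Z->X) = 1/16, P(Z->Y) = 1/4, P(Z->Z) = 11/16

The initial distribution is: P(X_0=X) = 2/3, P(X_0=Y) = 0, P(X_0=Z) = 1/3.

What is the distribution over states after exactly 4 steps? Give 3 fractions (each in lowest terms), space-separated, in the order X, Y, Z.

Propagating the distribution step by step (d_{t+1} = d_t * P):
d_0 = (X=2/3, Y=0, Z=1/3)
  d_1[X] = 2/3*1/4 + 0*1/16 + 1/3*1/16 = 3/16
  d_1[Y] = 2/3*11/16 + 0*11/16 + 1/3*1/4 = 13/24
  d_1[Z] = 2/3*1/16 + 0*1/4 + 1/3*11/16 = 13/48
d_1 = (X=3/16, Y=13/24, Z=13/48)
  d_2[X] = 3/16*1/4 + 13/24*1/16 + 13/48*1/16 = 25/256
  d_2[Y] = 3/16*11/16 + 13/24*11/16 + 13/48*1/4 = 437/768
  d_2[Z] = 3/16*1/16 + 13/24*1/4 + 13/48*11/16 = 1/3
d_2 = (X=25/256, Y=437/768, Z=1/3)
  d_3[X] = 25/256*1/4 + 437/768*1/16 + 1/3*1/16 = 331/4096
  d_3[Y] = 25/256*11/16 + 437/768*11/16 + 1/3*1/4 = 13/24
  d_3[Z] = 25/256*1/16 + 437/768*1/4 + 1/3*11/16 = 4639/12288
d_3 = (X=331/4096, Y=13/24, Z=4639/12288)
  d_4[X] = 331/4096*1/4 + 13/24*1/16 + 4639/12288*1/16 = 5089/65536
  d_4[Y] = 331/4096*11/16 + 13/24*11/16 + 4639/12288*1/4 = 102695/196608
  d_4[Z] = 331/4096*1/16 + 13/24*1/4 + 4639/12288*11/16 = 39323/98304
d_4 = (X=5089/65536, Y=102695/196608, Z=39323/98304)

Answer: 5089/65536 102695/196608 39323/98304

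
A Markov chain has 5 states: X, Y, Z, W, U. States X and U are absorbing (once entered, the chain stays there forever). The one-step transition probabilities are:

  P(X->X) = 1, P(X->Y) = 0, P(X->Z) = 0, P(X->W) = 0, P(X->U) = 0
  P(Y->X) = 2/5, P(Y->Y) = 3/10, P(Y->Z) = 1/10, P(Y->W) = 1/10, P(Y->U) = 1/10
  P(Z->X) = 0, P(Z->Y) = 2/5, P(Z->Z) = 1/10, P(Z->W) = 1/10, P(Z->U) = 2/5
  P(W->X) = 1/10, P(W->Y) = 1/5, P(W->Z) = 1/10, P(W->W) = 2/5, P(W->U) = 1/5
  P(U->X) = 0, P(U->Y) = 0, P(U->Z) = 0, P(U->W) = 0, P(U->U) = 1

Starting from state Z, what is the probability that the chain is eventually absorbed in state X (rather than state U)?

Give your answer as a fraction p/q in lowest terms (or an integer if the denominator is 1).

Let a_i = P(absorbed in X | start in state i).
Boundary conditions: a_X = 1, a_U = 0.
For each transient state i, a_i = sum_j P(i->j) * a_j:
  a_Y = 2/5*a_X + 3/10*a_Y + 1/10*a_Z + 1/10*a_W + 1/10*a_U
  a_Z = 0*a_X + 2/5*a_Y + 1/10*a_Z + 1/10*a_W + 2/5*a_U
  a_W = 1/10*a_X + 1/5*a_Y + 1/10*a_Z + 2/5*a_W + 1/5*a_U

Substituting a_X = 1 and a_U = 0, rearrange to (I - Q) a = r where r[i] = P(i -> X):
  [7/10, -1/10, -1/10] . (a_Y, a_Z, a_W) = 2/5
  [-2/5, 9/10, -1/10] . (a_Y, a_Z, a_W) = 0
  [-1/5, -1/10, 3/5] . (a_Y, a_Z, a_W) = 1/10

Solving yields:
  a_Y = 222/323
  a_Z = 115/323
  a_W = 147/323

Starting state is Z, so the absorption probability is a_Z = 115/323.

Answer: 115/323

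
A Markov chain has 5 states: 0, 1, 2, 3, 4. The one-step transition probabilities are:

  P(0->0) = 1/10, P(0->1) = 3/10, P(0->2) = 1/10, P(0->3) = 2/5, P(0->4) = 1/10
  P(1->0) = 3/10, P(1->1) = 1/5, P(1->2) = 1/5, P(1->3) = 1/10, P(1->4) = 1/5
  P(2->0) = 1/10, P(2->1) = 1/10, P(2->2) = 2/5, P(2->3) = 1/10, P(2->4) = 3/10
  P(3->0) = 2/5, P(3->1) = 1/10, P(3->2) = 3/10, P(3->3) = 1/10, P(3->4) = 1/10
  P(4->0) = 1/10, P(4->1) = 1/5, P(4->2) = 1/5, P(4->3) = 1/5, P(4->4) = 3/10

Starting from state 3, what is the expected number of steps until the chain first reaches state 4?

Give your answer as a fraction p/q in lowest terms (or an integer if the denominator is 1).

Answer: 5055/854

Derivation:
Let h_i = expected steps to first reach 4 from state i.
Boundary: h_4 = 0.
First-step equations for the other states:
  h_0 = 1 + 1/10*h_0 + 3/10*h_1 + 1/10*h_2 + 2/5*h_3 + 1/10*h_4
  h_1 = 1 + 3/10*h_0 + 1/5*h_1 + 1/5*h_2 + 1/10*h_3 + 1/5*h_4
  h_2 = 1 + 1/10*h_0 + 1/10*h_1 + 2/5*h_2 + 1/10*h_3 + 3/10*h_4
  h_3 = 1 + 2/5*h_0 + 1/10*h_1 + 3/10*h_2 + 1/10*h_3 + 1/10*h_4

Substituting h_4 = 0 and rearranging gives the linear system (I - Q) h = 1:
  [9/10, -3/10, -1/10, -2/5] . (h_0, h_1, h_2, h_3) = 1
  [-3/10, 4/5, -1/5, -1/10] . (h_0, h_1, h_2, h_3) = 1
  [-1/10, -1/10, 3/5, -1/10] . (h_0, h_1, h_2, h_3) = 1
  [-2/5, -1/10, -3/10, 9/10] . (h_0, h_1, h_2, h_3) = 1

Solving yields:
  h_0 = 5165/854
  h_1 = 2305/427
  h_2 = 3895/854
  h_3 = 5055/854

Starting state is 3, so the expected hitting time is h_3 = 5055/854.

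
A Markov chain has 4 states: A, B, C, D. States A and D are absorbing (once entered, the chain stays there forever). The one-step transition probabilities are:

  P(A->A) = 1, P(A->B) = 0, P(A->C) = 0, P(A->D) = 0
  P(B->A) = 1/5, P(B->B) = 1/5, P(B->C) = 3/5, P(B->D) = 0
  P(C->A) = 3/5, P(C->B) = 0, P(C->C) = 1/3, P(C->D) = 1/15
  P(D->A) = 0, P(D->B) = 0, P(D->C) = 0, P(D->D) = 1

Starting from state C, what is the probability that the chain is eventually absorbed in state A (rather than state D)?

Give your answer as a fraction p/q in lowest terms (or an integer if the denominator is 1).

Answer: 9/10

Derivation:
Let a_i = P(absorbed in A | start in state i).
Boundary conditions: a_A = 1, a_D = 0.
For each transient state i, a_i = sum_j P(i->j) * a_j:
  a_B = 1/5*a_A + 1/5*a_B + 3/5*a_C + 0*a_D
  a_C = 3/5*a_A + 0*a_B + 1/3*a_C + 1/15*a_D

Substituting a_A = 1 and a_D = 0, rearrange to (I - Q) a = r where r[i] = P(i -> A):
  [4/5, -3/5] . (a_B, a_C) = 1/5
  [0, 2/3] . (a_B, a_C) = 3/5

Solving yields:
  a_B = 37/40
  a_C = 9/10

Starting state is C, so the absorption probability is a_C = 9/10.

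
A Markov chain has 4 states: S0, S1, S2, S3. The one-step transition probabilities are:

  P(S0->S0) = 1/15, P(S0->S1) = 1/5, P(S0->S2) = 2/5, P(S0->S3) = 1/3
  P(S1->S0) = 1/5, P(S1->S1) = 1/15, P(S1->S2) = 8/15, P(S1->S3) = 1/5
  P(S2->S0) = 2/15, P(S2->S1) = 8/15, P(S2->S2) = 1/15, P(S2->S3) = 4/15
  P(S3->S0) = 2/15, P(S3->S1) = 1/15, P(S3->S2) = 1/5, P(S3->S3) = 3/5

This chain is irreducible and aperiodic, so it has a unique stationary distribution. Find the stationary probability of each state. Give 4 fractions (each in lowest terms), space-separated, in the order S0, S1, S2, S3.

Answer: 478/3465 718/3465 907/3465 454/1155

Derivation:
The stationary distribution satisfies pi = pi * P, i.e.:
  pi_S0 = 1/15*pi_S0 + 1/5*pi_S1 + 2/15*pi_S2 + 2/15*pi_S3
  pi_S1 = 1/5*pi_S0 + 1/15*pi_S1 + 8/15*pi_S2 + 1/15*pi_S3
  pi_S2 = 2/5*pi_S0 + 8/15*pi_S1 + 1/15*pi_S2 + 1/5*pi_S3
  pi_S3 = 1/3*pi_S0 + 1/5*pi_S1 + 4/15*pi_S2 + 3/5*pi_S3
with normalization: pi_S0 + pi_S1 + pi_S2 + pi_S3 = 1.

Using the first 3 balance equations plus normalization, the linear system A*pi = b is:
  [-14/15, 1/5, 2/15, 2/15] . pi = 0
  [1/5, -14/15, 8/15, 1/15] . pi = 0
  [2/5, 8/15, -14/15, 1/5] . pi = 0
  [1, 1, 1, 1] . pi = 1

Solving yields:
  pi_S0 = 478/3465
  pi_S1 = 718/3465
  pi_S2 = 907/3465
  pi_S3 = 454/1155

Verification (pi * P):
  478/3465*1/15 + 718/3465*1/5 + 907/3465*2/15 + 454/1155*2/15 = 478/3465 = pi_S0  (ok)
  478/3465*1/5 + 718/3465*1/15 + 907/3465*8/15 + 454/1155*1/15 = 718/3465 = pi_S1  (ok)
  478/3465*2/5 + 718/3465*8/15 + 907/3465*1/15 + 454/1155*1/5 = 907/3465 = pi_S2  (ok)
  478/3465*1/3 + 718/3465*1/5 + 907/3465*4/15 + 454/1155*3/5 = 454/1155 = pi_S3  (ok)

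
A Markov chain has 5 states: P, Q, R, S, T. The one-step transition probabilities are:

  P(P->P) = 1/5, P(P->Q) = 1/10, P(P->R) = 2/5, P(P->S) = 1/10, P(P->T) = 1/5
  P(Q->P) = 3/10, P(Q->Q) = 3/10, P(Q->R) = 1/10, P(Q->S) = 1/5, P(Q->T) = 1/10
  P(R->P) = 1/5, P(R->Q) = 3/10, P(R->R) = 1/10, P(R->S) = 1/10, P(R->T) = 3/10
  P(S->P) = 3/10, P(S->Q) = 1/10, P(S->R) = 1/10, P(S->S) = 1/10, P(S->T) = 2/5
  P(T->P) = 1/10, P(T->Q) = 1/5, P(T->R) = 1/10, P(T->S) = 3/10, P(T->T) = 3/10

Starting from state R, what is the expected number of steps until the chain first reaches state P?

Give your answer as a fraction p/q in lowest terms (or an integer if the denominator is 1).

Answer: 9730/2087

Derivation:
Let h_i = expected steps to first reach P from state i.
Boundary: h_P = 0.
First-step equations for the other states:
  h_Q = 1 + 3/10*h_P + 3/10*h_Q + 1/10*h_R + 1/5*h_S + 1/10*h_T
  h_R = 1 + 1/5*h_P + 3/10*h_Q + 1/10*h_R + 1/10*h_S + 3/10*h_T
  h_S = 1 + 3/10*h_P + 1/10*h_Q + 1/10*h_R + 1/10*h_S + 2/5*h_T
  h_T = 1 + 1/10*h_P + 1/5*h_Q + 1/10*h_R + 3/10*h_S + 3/10*h_T

Substituting h_P = 0 and rearranging gives the linear system (I - Q) h = 1:
  [7/10, -1/10, -1/5, -1/10] . (h_Q, h_R, h_S, h_T) = 1
  [-3/10, 9/10, -1/10, -3/10] . (h_Q, h_R, h_S, h_T) = 1
  [-1/10, -1/10, 9/10, -2/5] . (h_Q, h_R, h_S, h_T) = 1
  [-1/5, -1/10, -3/10, 7/10] . (h_Q, h_R, h_S, h_T) = 1

Solving yields:
  h_Q = 8500/2087
  h_R = 9730/2087
  h_S = 9100/2087
  h_T = 10700/2087

Starting state is R, so the expected hitting time is h_R = 9730/2087.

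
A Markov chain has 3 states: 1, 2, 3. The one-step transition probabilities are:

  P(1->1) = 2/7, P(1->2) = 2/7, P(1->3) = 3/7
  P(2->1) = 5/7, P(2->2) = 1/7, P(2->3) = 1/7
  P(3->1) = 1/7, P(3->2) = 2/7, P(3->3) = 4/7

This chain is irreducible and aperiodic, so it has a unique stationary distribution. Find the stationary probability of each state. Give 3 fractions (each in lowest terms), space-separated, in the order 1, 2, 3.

Answer: 1/3 1/4 5/12

Derivation:
The stationary distribution satisfies pi = pi * P, i.e.:
  pi_1 = 2/7*pi_1 + 5/7*pi_2 + 1/7*pi_3
  pi_2 = 2/7*pi_1 + 1/7*pi_2 + 2/7*pi_3
  pi_3 = 3/7*pi_1 + 1/7*pi_2 + 4/7*pi_3
with normalization: pi_1 + pi_2 + pi_3 = 1.

Using the first 2 balance equations plus normalization, the linear system A*pi = b is:
  [-5/7, 5/7, 1/7] . pi = 0
  [2/7, -6/7, 2/7] . pi = 0
  [1, 1, 1] . pi = 1

Solving yields:
  pi_1 = 1/3
  pi_2 = 1/4
  pi_3 = 5/12

Verification (pi * P):
  1/3*2/7 + 1/4*5/7 + 5/12*1/7 = 1/3 = pi_1  (ok)
  1/3*2/7 + 1/4*1/7 + 5/12*2/7 = 1/4 = pi_2  (ok)
  1/3*3/7 + 1/4*1/7 + 5/12*4/7 = 5/12 = pi_3  (ok)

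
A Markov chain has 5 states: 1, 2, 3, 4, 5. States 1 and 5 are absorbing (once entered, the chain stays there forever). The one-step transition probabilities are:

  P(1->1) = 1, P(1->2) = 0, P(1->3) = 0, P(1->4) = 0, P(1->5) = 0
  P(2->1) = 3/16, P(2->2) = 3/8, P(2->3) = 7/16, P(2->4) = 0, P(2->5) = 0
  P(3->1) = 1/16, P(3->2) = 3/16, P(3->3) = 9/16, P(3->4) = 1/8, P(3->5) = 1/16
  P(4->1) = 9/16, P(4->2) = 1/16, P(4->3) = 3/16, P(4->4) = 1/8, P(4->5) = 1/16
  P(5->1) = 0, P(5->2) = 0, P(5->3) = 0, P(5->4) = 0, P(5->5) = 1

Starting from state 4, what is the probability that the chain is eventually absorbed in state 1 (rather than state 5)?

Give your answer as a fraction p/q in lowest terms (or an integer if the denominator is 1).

Let a_i = P(absorbed in 1 | start in state i).
Boundary conditions: a_1 = 1, a_5 = 0.
For each transient state i, a_i = sum_j P(i->j) * a_j:
  a_2 = 3/16*a_1 + 3/8*a_2 + 7/16*a_3 + 0*a_4 + 0*a_5
  a_3 = 1/16*a_1 + 3/16*a_2 + 9/16*a_3 + 1/8*a_4 + 1/16*a_5
  a_4 = 9/16*a_1 + 1/16*a_2 + 3/16*a_3 + 1/8*a_4 + 1/16*a_5

Substituting a_1 = 1 and a_5 = 0, rearrange to (I - Q) a = r where r[i] = P(i -> 1):
  [5/8, -7/16, 0] . (a_2, a_3, a_4) = 3/16
  [-3/16, 7/16, -1/8] . (a_2, a_3, a_4) = 1/16
  [-1/16, -3/16, 7/8] . (a_2, a_3, a_4) = 9/16

Solving yields:
  a_2 = 125/153
  a_3 = 113/153
  a_4 = 263/306

Starting state is 4, so the absorption probability is a_4 = 263/306.

Answer: 263/306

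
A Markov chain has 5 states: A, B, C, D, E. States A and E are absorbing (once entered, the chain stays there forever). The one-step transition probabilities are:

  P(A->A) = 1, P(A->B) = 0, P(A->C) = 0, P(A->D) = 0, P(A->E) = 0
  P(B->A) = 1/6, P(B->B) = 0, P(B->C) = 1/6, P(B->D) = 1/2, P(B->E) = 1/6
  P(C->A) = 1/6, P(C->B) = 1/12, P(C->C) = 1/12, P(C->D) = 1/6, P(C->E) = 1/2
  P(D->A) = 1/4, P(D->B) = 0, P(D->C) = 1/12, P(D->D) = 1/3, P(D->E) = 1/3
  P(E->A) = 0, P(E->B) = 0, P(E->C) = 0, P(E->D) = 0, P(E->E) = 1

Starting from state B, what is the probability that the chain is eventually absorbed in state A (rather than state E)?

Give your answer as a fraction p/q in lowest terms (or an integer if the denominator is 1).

Answer: 213/505

Derivation:
Let a_i = P(absorbed in A | start in state i).
Boundary conditions: a_A = 1, a_E = 0.
For each transient state i, a_i = sum_j P(i->j) * a_j:
  a_B = 1/6*a_A + 0*a_B + 1/6*a_C + 1/2*a_D + 1/6*a_E
  a_C = 1/6*a_A + 1/12*a_B + 1/12*a_C + 1/6*a_D + 1/2*a_E
  a_D = 1/4*a_A + 0*a_B + 1/12*a_C + 1/3*a_D + 1/3*a_E

Substituting a_A = 1 and a_E = 0, rearrange to (I - Q) a = r where r[i] = P(i -> A):
  [1, -1/6, -1/2] . (a_B, a_C, a_D) = 1/6
  [-1/12, 11/12, -1/6] . (a_B, a_C, a_D) = 1/6
  [0, -1/12, 2/3] . (a_B, a_C, a_D) = 1/4

Solving yields:
  a_B = 213/505
  a_C = 149/505
  a_D = 208/505

Starting state is B, so the absorption probability is a_B = 213/505.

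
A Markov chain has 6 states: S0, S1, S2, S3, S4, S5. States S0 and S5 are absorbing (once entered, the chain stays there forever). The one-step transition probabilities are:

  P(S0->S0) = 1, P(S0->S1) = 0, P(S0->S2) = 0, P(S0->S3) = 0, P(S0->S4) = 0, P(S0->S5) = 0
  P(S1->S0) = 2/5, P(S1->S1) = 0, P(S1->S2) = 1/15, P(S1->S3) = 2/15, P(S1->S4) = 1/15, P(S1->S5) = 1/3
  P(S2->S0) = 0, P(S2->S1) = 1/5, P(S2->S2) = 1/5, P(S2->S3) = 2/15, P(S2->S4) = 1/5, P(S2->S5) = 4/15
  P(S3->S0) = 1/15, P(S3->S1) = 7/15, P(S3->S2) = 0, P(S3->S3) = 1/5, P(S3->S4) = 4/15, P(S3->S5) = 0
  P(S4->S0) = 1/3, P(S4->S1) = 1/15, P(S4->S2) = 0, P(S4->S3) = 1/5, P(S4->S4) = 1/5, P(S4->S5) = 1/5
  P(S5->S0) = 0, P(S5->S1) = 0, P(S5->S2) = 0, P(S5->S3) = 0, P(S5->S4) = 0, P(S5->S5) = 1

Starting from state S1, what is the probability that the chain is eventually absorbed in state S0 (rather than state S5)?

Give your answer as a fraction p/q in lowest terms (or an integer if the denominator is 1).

Let a_i = P(absorbed in S0 | start in state i).
Boundary conditions: a_S0 = 1, a_S5 = 0.
For each transient state i, a_i = sum_j P(i->j) * a_j:
  a_S1 = 2/5*a_S0 + 0*a_S1 + 1/15*a_S2 + 2/15*a_S3 + 1/15*a_S4 + 1/3*a_S5
  a_S2 = 0*a_S0 + 1/5*a_S1 + 1/5*a_S2 + 2/15*a_S3 + 1/5*a_S4 + 4/15*a_S5
  a_S3 = 1/15*a_S0 + 7/15*a_S1 + 0*a_S2 + 1/5*a_S3 + 4/15*a_S4 + 0*a_S5
  a_S4 = 1/3*a_S0 + 1/15*a_S1 + 0*a_S2 + 1/5*a_S3 + 1/5*a_S4 + 1/5*a_S5

Substituting a_S0 = 1 and a_S5 = 0, rearrange to (I - Q) a = r where r[i] = P(i -> S0):
  [1, -1/15, -2/15, -1/15] . (a_S1, a_S2, a_S3, a_S4) = 2/5
  [-1/5, 4/5, -2/15, -1/5] . (a_S1, a_S2, a_S3, a_S4) = 0
  [-7/15, 0, 4/5, -4/15] . (a_S1, a_S2, a_S3, a_S4) = 1/15
  [-1/15, 0, -1/5, 4/5] . (a_S1, a_S2, a_S3, a_S4) = 1/3

Solving yields:
  a_S1 = 11281/20581
  a_S2 = 8066/20581
  a_S3 = 12510/20581
  a_S4 = 12643/20581

Starting state is S1, so the absorption probability is a_S1 = 11281/20581.

Answer: 11281/20581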